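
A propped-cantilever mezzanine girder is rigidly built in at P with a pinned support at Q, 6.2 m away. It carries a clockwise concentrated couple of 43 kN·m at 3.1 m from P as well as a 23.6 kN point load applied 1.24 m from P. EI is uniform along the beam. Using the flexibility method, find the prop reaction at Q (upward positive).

R_Q = 9.124 kN

Take the reaction at Q as the redundant and release it; the primary structure is a cantilever fixed at P.
Free-end deflection of the primary structure under the applied loading (downward +):
  clockwise couple 43 at a = 3.1: M₀a(2L − a)/(2EI) = 619.8/EI
  point load 23.6 at a = 1.24: Pa²(3L − a)/(6EI) = 105/EI
  δ_0 = 724.8/EI
Tip deflection under a unit load at Q: L³/(3EI) = 79.44/EI.
Compatibility at Q: δ_0 − R_Q·δ_{QQ} = 0, so R_Q = 724.8/79.44 = 9.124 kN.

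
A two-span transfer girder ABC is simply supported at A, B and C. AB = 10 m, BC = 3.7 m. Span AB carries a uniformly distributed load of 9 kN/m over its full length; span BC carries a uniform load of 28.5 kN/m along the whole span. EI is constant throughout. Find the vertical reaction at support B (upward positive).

R_B = 133 kN

Insert a hinge at B; M_B is the redundant, and each span becomes simply supported.
Rotations at B on the released spans (each span's end-slope, ×1/EI):
  span AB: UDL 9: wL³/(24EI) = 375/EI
  span BC: UDL 28.5: wL³/(24EI) = 60.15/EI
  relative rotation θ_0 = (375 + 60.15)/EI = 435.2/EI
A unit hogging moment at B produces rotation L₁/(3EI) + L₂/(3EI) = 4.567/EI.
Slope continuity at B: θ_0 = M_B·4.567/EI, so M_B = 435.2/4.567 = 95.29 kN·m (hogging).
Span AB, ΣM about A with M_B applied at B: R_B^{AB}·10 = 450 + 95.29, so R_B^{AB} = 54.53 kN and R_A = 90 − 54.53 = 35.47 kN.
Span BC, ΣM about C: R_B^{BC}·3.7 = 195.1 + 95.29, so R_B^{BC} = 78.48 kN and R_C = 105.5 − 78.48 = 26.97 kN.
R_B = 54.53 + 78.48 = 133 kN.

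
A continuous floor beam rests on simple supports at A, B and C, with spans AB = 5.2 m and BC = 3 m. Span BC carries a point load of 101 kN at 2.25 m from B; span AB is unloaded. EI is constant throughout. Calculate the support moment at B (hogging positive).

Insert a hinge at B; M_B is the redundant, and each span becomes simply supported.
End slopes at the hinge B, treating each span as simply supported:
  span BC: point load 101 at a = 2.25: Pab(L + b)/(6LEI) = 35.51/EI
  relative rotation θ_0 = (0 + 35.51)/EI = 35.51/EI
A unit hogging moment at B produces rotation L₁/(3EI) + L₂/(3EI) = 2.733/EI.
Compatibility: M_B·(L₁+L₂)/(3EI) = θ_0, giving M_B = 12.99 kN·m (hogging).

M_B = 12.99 kN·m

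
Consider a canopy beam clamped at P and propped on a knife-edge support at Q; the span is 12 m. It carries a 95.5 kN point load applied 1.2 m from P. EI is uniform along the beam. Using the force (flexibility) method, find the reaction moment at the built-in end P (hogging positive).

M_P = 97.98 kN·m

Choose R_Q as the redundant. The primary structure is the cantilever fixed at P.
Primary-structure tip deflection at Q by superposition:
  point load 95.5 at a = 1.2: Pa²(3L − a)/(6EI) = 797.6/EI
Tip deflection under a unit load at Q: L³/(3EI) = 576/EI.
Compatibility at Q: δ_0 − R_Q·δ_{QQ} = 0, so R_Q = 797.6/576 = 1.385 kN.
Moment equilibrium about P: M_P = Σ(load moments about P) − R_Q·L = 114.6 − 1.385×12 = 97.98 kN·m.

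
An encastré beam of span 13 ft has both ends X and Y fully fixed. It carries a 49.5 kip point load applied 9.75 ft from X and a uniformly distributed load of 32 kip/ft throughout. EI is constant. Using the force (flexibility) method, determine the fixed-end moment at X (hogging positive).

M_X = 480.8 kip·ft

Release both end moments; the primary structure is a simply-supported span XY with redundants M_X and M_Y.
End rotations of the released simple span under the applied load (×1/EI):
  at X: point load 49.5 at a = 9.75: Pab(L + b)/(6LEI) = 326.8/EI
  at Y: point load 49.5 at a = 9.75: Pab(L + a)/(6LEI) = 457.5/EI
  at X: UDL 32: wL³/(24EI) = 2929/EI
  at Y: UDL 32: wL³/(24EI) = 2929/EI
  θ_X0 = 3256/EI,  θ_Y0 = 3387/EI
Flexibility coefficients: a unit moment at one end gives L/(3EI) there and L/(6EI) at the far end, so f₁₁ = f₂₂ = 4.333/EI and f₁₂ = f₂₁ = 2.167/EI.
Compatibility — zero rotation at each built-in end:
  4.333 M_X + 2.167 M_Y = 3256
  2.167 M_X + 4.333 M_Y = 3387
Solving the pair gives M_X = 480.8 kip·ft and M_Y = 541.2 kip·ft (hogging).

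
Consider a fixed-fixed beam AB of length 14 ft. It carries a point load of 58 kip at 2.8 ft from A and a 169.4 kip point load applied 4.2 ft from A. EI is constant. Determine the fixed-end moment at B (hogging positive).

Release both end moments; the primary structure is a simply-supported span AB with redundants M_A and M_B.
End rotations of the released simple span under the applied load (×1/EI):
  at A: point load 58 at a = 2.8: Pab(L + b)/(6LEI) = 545.7/EI
  at B: point load 58 at a = 2.8: Pab(L + a)/(6LEI) = 363.8/EI
  at A: point load 169.4 at a = 4.2: Pab(L + b)/(6LEI) = 1976/EI
  at B: point load 169.4 at a = 4.2: Pab(L + a)/(6LEI) = 1511/EI
  θ_A0 = 2521/EI,  θ_B0 = 1874/EI
Flexibility coefficients: a unit moment at one end gives L/(3EI) there and L/(6EI) at the far end, so f₁₁ = f₂₂ = 4.667/EI and f₁₂ = f₂₁ = 2.333/EI.
Compatibility — zero rotation at each built-in end:
  4.667 M_A + 2.333 M_B = 2521
  2.333 M_A + 4.667 M_B = 1874
Solving the pair gives M_A = 452.6 kip·ft and M_B = 175.4 kip·ft (hogging).

M_B = 175.4 kip·ft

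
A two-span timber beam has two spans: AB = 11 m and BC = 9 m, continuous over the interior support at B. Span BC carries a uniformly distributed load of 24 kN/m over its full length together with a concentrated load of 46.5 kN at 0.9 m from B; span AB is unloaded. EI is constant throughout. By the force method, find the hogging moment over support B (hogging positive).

Insert a hinge at B; M_B is the redundant, and each span becomes simply supported.
Discontinuity in slope at B on the released structure — sum the simple-span end rotations:
  span BC: UDL 24: wL³/(24EI) = 729/EI
  span BC: point load 46.5 at a = 0.9: Pab(L + b)/(6LEI) = 107.3/EI
  relative rotation θ_0 = (0 + 836.3)/EI = 836.3/EI
A unit hogging moment at B produces rotation L₁/(3EI) + L₂/(3EI) = 6.667/EI.
Slope continuity at B: θ_0 = M_B·6.667/EI, so M_B = 836.3/6.667 = 125.5 kN·m (hogging).

M_B = 125.5 kN·m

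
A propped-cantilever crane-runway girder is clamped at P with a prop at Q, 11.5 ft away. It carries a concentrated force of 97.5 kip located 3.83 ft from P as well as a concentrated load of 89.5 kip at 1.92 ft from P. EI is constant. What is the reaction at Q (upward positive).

Release the roller at Q. Primary structure: cantilever fixed at P.
Deflection at Q on the released cantilever, summing each load's contribution:
  point load 97.5 at a = 3.83: Pa²(3L − a)/(6EI) = 7311/EI
  point load 89.5 at a = 1.92: Pa²(3L − a)/(6EI) = 1792/EI
  δ_0 = 9102/EI
Flexibility coefficient — unit upward force at Q: δ_{QQ} = L³/(3EI) = 507/EI.
The prop prevents deflection at Q: R_Q = δ_0/δ_{QQ} = 9102/507 = 17.95 kip.

R_Q = 17.95 kip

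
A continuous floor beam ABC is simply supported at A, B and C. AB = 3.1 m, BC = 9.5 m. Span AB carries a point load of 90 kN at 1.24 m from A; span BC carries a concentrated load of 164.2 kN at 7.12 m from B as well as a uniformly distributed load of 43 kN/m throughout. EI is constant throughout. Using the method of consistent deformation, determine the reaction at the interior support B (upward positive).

Insert a hinge at B; M_B is the redundant, and each span becomes simply supported.
Discontinuity in slope at B on the released structure — sum the simple-span end rotations:
  span AB: point load 90 at a = 1.24: Pab(L + a)/(6LEI) = 48.43/EI
  span BC: point load 164.2 at a = 7.12: Pab(L + b)/(6LEI) = 579.9/EI
  span BC: UDL 43: wL³/(24EI) = 1536/EI
  relative rotation θ_0 = (48.43 + 2116)/EI = 2164/EI
A unit hogging moment at B produces rotation L₁/(3EI) + L₂/(3EI) = 4.2/EI.
Slope continuity at B: θ_0 = M_B·4.2/EI, so M_B = 2164/4.2 = 515.4 kN·m (hogging).
Span AB, ΣM about A with M_B applied at B: R_B^{AB}·3.1 = 111.6 + 515.4, so R_B^{AB} = 202.2 kN and R_A = 90 − 202.2 = -112.2 kN.
Span BC, ΣM about C: R_B^{BC}·9.5 = 2331 + 515.4, so R_B^{BC} = 299.6 kN and R_C = 572.7 − 299.6 = 273.1 kN.
R_B = 202.2 + 299.6 = 501.9 kN.

R_B = 501.9 kN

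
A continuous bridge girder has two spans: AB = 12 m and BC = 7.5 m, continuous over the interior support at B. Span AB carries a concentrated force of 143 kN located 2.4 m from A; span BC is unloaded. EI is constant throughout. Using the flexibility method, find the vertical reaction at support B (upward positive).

R_B = 50.56 kN

Release continuity at B by inserting a hinge; the redundant is the internal moment M_B. The primary structure is two simply-supported spans AB and BC.
End slopes at the hinge B, treating each span as simply supported:
  span AB: point load 143 at a = 2.4: Pab(L + a)/(6LEI) = 658.9/EI
  relative rotation θ_0 = (658.9 + 0)/EI = 658.9/EI
A unit hogging moment at B produces rotation L₁/(3EI) + L₂/(3EI) = 6.5/EI.
Slope continuity at B: θ_0 = M_B·6.5/EI, so M_B = 658.9/6.5 = 101.4 kN·m (hogging).
Span AB, ΣM about A with M_B applied at B: R_B^{AB}·12 = 343.2 + 101.4, so R_B^{AB} = 37.05 kN and R_A = 143 − 37.05 = 106 kN.
Span BC, ΣM about C: R_B^{BC}·7.5 = 0 + 101.4, so R_B^{BC} = 13.52 kN and R_C = 0 − 13.52 = -13.52 kN.
R_B = 37.05 + 13.52 = 50.56 kN.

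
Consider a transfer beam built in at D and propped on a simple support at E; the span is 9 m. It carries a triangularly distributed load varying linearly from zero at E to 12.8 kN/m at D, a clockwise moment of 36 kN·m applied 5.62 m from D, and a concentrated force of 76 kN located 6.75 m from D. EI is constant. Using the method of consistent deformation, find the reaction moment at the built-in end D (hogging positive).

M_D = 138.9 kN·m

Release the roller at E. Primary structure: cantilever fixed at D.
Free-end deflection of the primary structure under the applied loading (downward +):
  triangular load, peak 12.8 at the fixed end: w₀L⁴/(30EI) = 2799/EI
  clockwise couple 36 at a = 5.62: M₀a(2L − a)/(2EI) = 1252/EI
  point load 76 at a = 6.75: Pa²(3L − a)/(6EI) = 11687/EI
  δ_0 = 15739/EI
Flexibility coefficient — unit upward force at E: δ_{EE} = L³/(3EI) = 243/EI.
The prop prevents deflection at E: R_E = δ_0/δ_{EE} = 15739/243 = 64.77 kN.
Moment equilibrium about D: M_D = Σ(load moments about D) − R_E·L = 721.8 − 64.77×9 = 138.9 kN·m.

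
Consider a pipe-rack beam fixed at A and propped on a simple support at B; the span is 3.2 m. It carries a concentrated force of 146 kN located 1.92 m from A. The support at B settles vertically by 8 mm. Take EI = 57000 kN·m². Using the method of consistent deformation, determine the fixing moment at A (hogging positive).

M_A = 212.1 kN·m

Release the roller at B. Primary structure: cantilever fixed at A.
Primary-structure tip deflection at B by superposition:
  point load 146 at a = 1.92: Pa²(3L − a)/(6EI) = 688.9/EI
Flexibility coefficient — unit upward force at B: δ_{BB} = L³/(3EI) = 10.92/EI.
With EI = 57000 kN·m²: δ_0 = 0.012086 m and δ_{BB} = 0.000192 m/kN.
Compatibility — the beam at B must follow the support down by 0.008 m: δ_0 − R_B·δ_{BB} = 0.008, so R_B = (0.012086 − 0.008)/0.000192 = 21.32 kN.
Moment equilibrium about A: M_A = Σ(load moments about A) − R_B·L = 280.3 − 21.32×3.2 = 212.1 kN·m.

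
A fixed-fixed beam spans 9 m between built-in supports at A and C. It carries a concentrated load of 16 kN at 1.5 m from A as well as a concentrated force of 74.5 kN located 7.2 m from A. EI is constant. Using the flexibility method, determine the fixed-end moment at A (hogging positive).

Release both end moments; the primary structure is a simply-supported span AC with redundants M_A and M_C.
On the primary (simply-supported) span, the end slopes from the loading are:
  at A: point load 16 at a = 1.5: Pab(L + b)/(6LEI) = 55/EI
  at C: point load 16 at a = 1.5: Pab(L + a)/(6LEI) = 35/EI
  at A: point load 74.5 at a = 7.2: Pab(L + b)/(6LEI) = 193.1/EI
  at C: point load 74.5 at a = 7.2: Pab(L + a)/(6LEI) = 289.7/EI
  θ_A0 = 248.1/EI,  θ_C0 = 324.7/EI
Flexibility coefficients: a unit moment at one end gives L/(3EI) there and L/(6EI) at the far end, so f₁₁ = f₂₂ = 3/EI and f₁₂ = f₂₁ = 1.5/EI.
Compatibility — zero rotation at each built-in end:
  3 M_A + 1.5 M_C = 248.1
  1.5 M_A + 3 M_C = 324.7
Solving the pair gives M_A = 38.12 kN·m and M_C = 89.16 kN·m (hogging).

M_A = 38.12 kN·m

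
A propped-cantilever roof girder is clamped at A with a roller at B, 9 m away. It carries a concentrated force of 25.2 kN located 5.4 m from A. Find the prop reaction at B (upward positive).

R_B = 10.89 kN

Choose R_B as the redundant. The primary structure is the cantilever fixed at A.
Downward deflection at the released point B due to the loads:
  point load 25.2 at a = 5.4: Pa²(3L − a)/(6EI) = 2645/EI
Flexibility coefficient — unit upward force at B: δ_{BB} = L³/(3EI) = 243/EI.
Compatibility at B: δ_0 − R_B·δ_{BB} = 0, so R_B = 2645/243 = 10.89 kN.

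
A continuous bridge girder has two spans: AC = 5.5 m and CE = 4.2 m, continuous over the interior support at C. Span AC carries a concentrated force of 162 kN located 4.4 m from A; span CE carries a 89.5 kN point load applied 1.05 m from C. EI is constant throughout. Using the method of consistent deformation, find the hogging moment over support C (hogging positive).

Take M_C as the redundant. Released structure: two simple spans AC and CE with a hinge at C.
End slopes at the hinge C, treating each span as simply supported:
  span AC: point load 162 at a = 4.4: Pab(L + a)/(6LEI) = 235.2/EI
  span CE: point load 89.5 at a = 1.05: Pab(L + b)/(6LEI) = 86.34/EI
  relative rotation θ_0 = (235.2 + 86.34)/EI = 321.6/EI
A unit hogging moment at C produces rotation L₁/(3EI) + L₂/(3EI) = 3.233/EI.
Slope continuity at C: θ_0 = M_C·3.233/EI, so M_C = 321.6/3.233 = 99.45 kN·m (hogging).

M_C = 99.45 kN·m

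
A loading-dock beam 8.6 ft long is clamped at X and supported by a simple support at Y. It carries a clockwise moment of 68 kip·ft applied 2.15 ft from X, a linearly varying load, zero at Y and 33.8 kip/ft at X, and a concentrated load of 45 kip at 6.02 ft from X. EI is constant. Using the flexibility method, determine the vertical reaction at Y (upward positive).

Choose R_Y as the redundant. The primary structure is the cantilever fixed at X.
Primary-structure tip deflection at Y by superposition:
  clockwise couple 68 at a = 2.15: M₀a(2L − a)/(2EI) = 1100/EI
  triangular load, peak 33.8 at the fixed end: w₀L⁴/(30EI) = 6163/EI
  point load 45 at a = 6.02: Pa²(3L − a)/(6EI) = 5376/EI
  δ_0 = 12639/EI
Flexibility coefficient — unit upward force at Y: δ_{YY} = L³/(3EI) = 212/EI.
Compatibility at Y: δ_0 − R_Y·δ_{YY} = 0, so R_Y = 12639/212 = 59.61 kip.

R_Y = 59.61 kip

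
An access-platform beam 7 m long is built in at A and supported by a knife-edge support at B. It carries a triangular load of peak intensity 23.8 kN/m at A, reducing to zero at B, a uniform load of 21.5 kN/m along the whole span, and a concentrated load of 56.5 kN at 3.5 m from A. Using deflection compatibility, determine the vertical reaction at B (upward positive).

R_B = 90.75 kN

Take the reaction at B as the redundant and release it; the primary structure is a cantilever fixed at A.
Deflection at B on the released cantilever, summing each load's contribution:
  triangular load, peak 23.8 at the fixed end: w₀L⁴/(30EI) = 1905/EI
  UDL 21.5: wL⁴/(8EI) = 6453/EI
  point load 56.5 at a = 3.5: Pa²(3L − a)/(6EI) = 2019/EI
  δ_0 = 10376/EI
Flexibility coefficient — unit upward force at B: δ_{BB} = L³/(3EI) = 114.3/EI.
Compatibility at B: δ_0 − R_B·δ_{BB} = 0, so R_B = 10376/114.3 = 90.75 kN.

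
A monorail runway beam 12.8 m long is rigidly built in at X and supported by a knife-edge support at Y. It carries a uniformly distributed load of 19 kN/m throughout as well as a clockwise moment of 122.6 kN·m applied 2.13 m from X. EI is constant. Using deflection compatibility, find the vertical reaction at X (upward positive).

Remove the prop at Y; the released (primary) structure is a cantilever built in at X.
Deflection at Y on the released cantilever, summing each load's contribution:
  UDL 19: wL⁴/(8EI) = 63753/EI
  clockwise couple 122.6 at a = 2.13: M₀a(2L − a)/(2EI) = 3064/EI
  δ_0 = 66818/EI
Tip deflection under a unit load at Y: L³/(3EI) = 699.1/EI.
Compatibility at Y: δ_0 − R_Y·δ_{YY} = 0, so R_Y = 66818/699.1 = 95.58 kN.
Vertical equilibrium: R_X = ΣP − R_Y = 243.2 − 95.58 = 147.6 kN.

R_X = 147.6 kN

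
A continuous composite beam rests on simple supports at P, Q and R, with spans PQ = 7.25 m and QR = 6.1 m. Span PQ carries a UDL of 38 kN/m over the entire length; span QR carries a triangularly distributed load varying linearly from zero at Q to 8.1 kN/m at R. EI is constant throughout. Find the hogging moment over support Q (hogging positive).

Insert a hinge at Q; M_Q is the redundant, and each span becomes simply supported.
Discontinuity in slope at Q on the released structure — sum the simple-span end rotations:
  span PQ: UDL 38: wL³/(24EI) = 603.4/EI
  span QR: triangular load, peak 8.1: 7w₀L³/(360EI) = 35.75/EI
  relative rotation θ_0 = (603.4 + 35.75)/EI = 639.1/EI
A unit hogging moment at Q produces rotation L₁/(3EI) + L₂/(3EI) = 4.45/EI.
Compatibility: M_Q·(L₁+L₂)/(3EI) = θ_0, giving M_Q = 143.6 kN·m (hogging).

M_Q = 143.6 kN·m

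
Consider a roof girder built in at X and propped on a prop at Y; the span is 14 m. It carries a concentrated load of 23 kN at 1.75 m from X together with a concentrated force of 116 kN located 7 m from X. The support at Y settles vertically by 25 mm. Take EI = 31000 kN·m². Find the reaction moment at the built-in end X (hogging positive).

M_X = 349.4 kN·m

Remove the prop at Y; the released (primary) structure is a cantilever built in at X.
Downward deflection at the released point Y due to the loads:
  point load 23 at a = 1.75: Pa²(3L − a)/(6EI) = 472.5/EI
  point load 116 at a = 7: Pa²(3L − a)/(6EI) = 33157/EI
  δ_0 = 33629/EI
Flexibility coefficient — unit upward force at Y: δ_{YY} = L³/(3EI) = 914.7/EI.
With EI = 31000 kN·m²: δ_0 = 1.0848 m and δ_{YY} = 0.029505 m/kN.
Compatibility — the beam at Y must follow the support down by 0.025 m: δ_0 − R_Y·δ_{YY} = 0.025, so R_Y = (1.0848 − 0.025)/0.029505 = 35.92 kN.
Moment equilibrium about X: M_X = Σ(load moments about X) − R_Y·L = 852.2 − 35.92×14 = 349.4 kN·m.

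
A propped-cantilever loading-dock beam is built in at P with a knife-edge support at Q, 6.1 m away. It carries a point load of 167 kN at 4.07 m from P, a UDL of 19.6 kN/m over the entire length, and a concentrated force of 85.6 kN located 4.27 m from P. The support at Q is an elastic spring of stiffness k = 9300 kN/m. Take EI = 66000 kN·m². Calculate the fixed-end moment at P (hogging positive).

M_P = 407.2 kN·m

Remove the prop at Q; the released (primary) structure is a cantilever built in at P.
Primary-structure tip deflection at Q by superposition:
  point load 167 at a = 4.07: Pa²(3L − a)/(6EI) = 6561/EI
  UDL 19.6: wL⁴/(8EI) = 3392/EI
  point load 85.6 at a = 4.27: Pa²(3L − a)/(6EI) = 3650/EI
  δ_0 = 13603/EI
Tip deflection under a unit load at Q: L³/(3EI) = 75.66/EI.
With EI = 66000 kN·m²: δ_0 = 0.2061 m and δ_{QQ} = 0.001146 m/kN.
Compatibility — the spring shortens by R_Q/k under the reaction it provides: δ_0 − R_Q·δ_{QQ} = R_Q/k. With 1/k = 0.000108 m/kN, R_Q = δ_0 / (δ_{QQ} + 1/k) = 0.2061 / (0.001146 + 0.000108) = 164.4 kN.
Moment equilibrium about P: M_P = Σ(load moments about P) − R_Q·L = 1410 − 164.4×6.1 = 407.2 kN·m.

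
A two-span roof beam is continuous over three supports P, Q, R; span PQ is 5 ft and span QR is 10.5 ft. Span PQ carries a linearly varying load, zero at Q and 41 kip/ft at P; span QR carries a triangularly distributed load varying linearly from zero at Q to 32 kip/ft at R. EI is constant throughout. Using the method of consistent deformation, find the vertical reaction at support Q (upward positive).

R_Q = 137 kip

Insert a hinge at Q; M_Q is the redundant, and each span becomes simply supported.
Rotations at Q on the released spans (each span's end-slope, ×1/EI):
  span PQ: triangular load, peak 41: 7w₀L³/(360EI) = 99.65/EI
  span QR: triangular load, peak 32: 7w₀L³/(360EI) = 720.3/EI
  relative rotation θ_0 = (99.65 + 720.3)/EI = 820/EI
A unit hogging moment at Q produces rotation L₁/(3EI) + L₂/(3EI) = 5.167/EI.
Compatibility: M_Q·(L₁+L₂)/(3EI) = θ_0, giving M_Q = 158.7 kip·ft (hogging).
Span PQ, ΣM about P with M_Q applied at Q: R_Q^{PQ}·5 = 170.8 + 158.7, so R_Q^{PQ} = 65.91 kip and R_P = 102.5 − 65.91 = 36.59 kip.
Span QR, ΣM about R: R_Q^{QR}·10.5 = 588 + 158.7, so R_Q^{QR} = 71.11 kip and R_R = 168 − 71.11 = 96.89 kip.
R_Q = 65.91 + 71.11 = 137 kip.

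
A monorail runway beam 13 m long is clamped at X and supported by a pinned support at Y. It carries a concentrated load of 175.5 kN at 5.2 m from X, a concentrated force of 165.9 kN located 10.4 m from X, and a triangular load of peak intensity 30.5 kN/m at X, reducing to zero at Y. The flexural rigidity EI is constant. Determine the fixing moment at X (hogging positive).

M_X = 988.7 kN·m

Remove the prop at Y; the released (primary) structure is a cantilever built in at X.
Deflection at Y on the released cantilever, summing each load's contribution:
  point load 175.5 at a = 5.2: Pa²(3L − a)/(6EI) = 26733/EI
  point load 165.9 at a = 10.4: Pa²(3L − a)/(6EI) = 85532/EI
  triangular load, peak 30.5 at the fixed end: w₀L⁴/(30EI) = 29037/EI
  δ_0 = 141302/EI
Tip deflection under a unit load at Y: L³/(3EI) = 732.3/EI.
The prop prevents deflection at Y: R_Y = δ_0/δ_{YY} = 141302/732.3 = 192.9 kN.
Moment equilibrium about X: M_X = Σ(load moments about X) − R_Y·L = 3497 − 192.9×13 = 988.7 kN·m.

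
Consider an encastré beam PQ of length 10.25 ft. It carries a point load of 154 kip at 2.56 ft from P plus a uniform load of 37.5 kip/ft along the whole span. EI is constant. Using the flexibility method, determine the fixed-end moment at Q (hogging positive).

Release both end moments; the primary structure is a simply-supported span PQ with redundants M_P and M_Q.
Simple-span end rotations at P and Q under the given loads:
  at P: point load 154 at a = 2.56: Pab(L + b)/(6LEI) = 884.4/EI
  at Q: point load 154 at a = 2.56: Pab(L + a)/(6LEI) = 631.5/EI
  at P: UDL 37.5: wL³/(24EI) = 1683/EI
  at Q: UDL 37.5: wL³/(24EI) = 1683/EI
  θ_P0 = 2567/EI,  θ_Q0 = 2314/EI
Flexibility coefficients: a unit moment at one end gives L/(3EI) there and L/(6EI) at the far end, so f₁₁ = f₂₂ = 3.417/EI and f₁₂ = f₂₁ = 1.708/EI.
Compatibility — zero rotation at each built-in end:
  3.417 M_P + 1.708 M_Q = 2567
  1.708 M_P + 3.417 M_Q = 2314
Solving the pair gives M_P = 550.2 kip·ft and M_Q = 402.2 kip·ft (hogging).

M_Q = 402.2 kip·ft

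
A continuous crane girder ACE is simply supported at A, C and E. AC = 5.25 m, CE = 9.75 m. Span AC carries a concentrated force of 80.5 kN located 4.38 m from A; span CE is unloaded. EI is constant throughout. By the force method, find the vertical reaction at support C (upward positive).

Take M_C as the redundant. Released structure: two simple spans AC and CE with a hinge at C.
Rotations at C on the released spans (each span's end-slope, ×1/EI):
  span AC: point load 80.5 at a = 4.38: Pab(L + a)/(6LEI) = 93.78/EI
  relative rotation θ_0 = (93.78 + 0)/EI = 93.78/EI
A unit hogging moment at C produces rotation L₁/(3EI) + L₂/(3EI) = 5/EI.
Slope continuity at C: θ_0 = M_C·5/EI, so M_C = 93.78/5 = 18.76 kN·m (hogging).
Span AC, ΣM about A with M_C applied at C: R_C^{AC}·5.25 = 352.6 + 18.76, so R_C^{AC} = 70.73 kN and R_A = 80.5 − 70.73 = 9.767 kN.
Span CE, ΣM about E: R_C^{CE}·9.75 = 0 + 18.76, so R_C^{CE} = 1.924 kN and R_E = 0 − 1.924 = -1.924 kN.
R_C = 70.73 + 1.924 = 72.66 kN.

R_C = 72.66 kN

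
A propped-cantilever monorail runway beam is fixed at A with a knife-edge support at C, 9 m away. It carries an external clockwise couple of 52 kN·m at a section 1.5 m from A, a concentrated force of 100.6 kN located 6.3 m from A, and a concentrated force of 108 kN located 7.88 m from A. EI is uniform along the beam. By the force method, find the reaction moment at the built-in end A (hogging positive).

M_A = 211.3 kN·m

Choose R_C as the redundant. The primary structure is the cantilever fixed at A.
Downward deflection at the released point C due to the loads:
  clockwise couple 52 at a = 1.5: M₀a(2L − a)/(2EI) = 643.5/EI
  point load 100.6 at a = 6.3: Pa²(3L − a)/(6EI) = 13775/EI
  point load 108 at a = 7.88: Pa²(3L − a)/(6EI) = 21370/EI
  δ_0 = 35789/EI
Flexibility coefficient — unit upward force at C: δ_{CC} = L³/(3EI) = 243/EI.
The prop prevents deflection at C: R_C = δ_0/δ_{CC} = 35789/243 = 147.3 kN.
Moment equilibrium about A: M_A = Σ(load moments about A) − R_C·L = 1537 − 147.3×9 = 211.3 kN·m.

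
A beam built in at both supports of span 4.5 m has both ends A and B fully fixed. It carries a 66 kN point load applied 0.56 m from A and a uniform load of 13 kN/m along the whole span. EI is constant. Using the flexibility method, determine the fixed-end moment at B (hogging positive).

Release both end moments; the primary structure is a simply-supported span AB with redundants M_A and M_B.
On the primary (simply-supported) span, the end slopes from the loading are:
  at A: point load 66 at a = 0.56: Pab(L + b)/(6LEI) = 45.52/EI
  at B: point load 66 at a = 0.56: Pab(L + a)/(6LEI) = 27.29/EI
  at A: UDL 13: wL³/(24EI) = 49.36/EI
  at B: UDL 13: wL³/(24EI) = 49.36/EI
  θ_A0 = 94.88/EI,  θ_B0 = 76.65/EI
Flexibility coefficients: a unit moment at one end gives L/(3EI) there and L/(6EI) at the far end, so f₁₁ = f₂₂ = 1.5/EI and f₁₂ = f₂₁ = 0.75/EI.
Compatibility — zero rotation at each built-in end:
  1.5 M_A + 0.75 M_B = 94.88
  0.75 M_A + 1.5 M_B = 76.65
Solving the pair gives M_A = 50.27 kN·m and M_B = 25.96 kN·m (hogging).

M_B = 25.96 kN·m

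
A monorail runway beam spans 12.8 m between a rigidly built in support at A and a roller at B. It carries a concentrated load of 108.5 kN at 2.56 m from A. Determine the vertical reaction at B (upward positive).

Choose R_B as the redundant. The primary structure is the cantilever fixed at A.
Free-end deflection of the primary structure under the applied loading (downward +):
  point load 108.5 at a = 2.56: Pa²(3L − a)/(6EI) = 4247/EI
Flexibility coefficient — unit upward force at B: δ_{BB} = L³/(3EI) = 699.1/EI.
The prop prevents deflection at B: R_B = δ_0/δ_{BB} = 4247/699.1 = 6.076 kN.

R_B = 6.076 kN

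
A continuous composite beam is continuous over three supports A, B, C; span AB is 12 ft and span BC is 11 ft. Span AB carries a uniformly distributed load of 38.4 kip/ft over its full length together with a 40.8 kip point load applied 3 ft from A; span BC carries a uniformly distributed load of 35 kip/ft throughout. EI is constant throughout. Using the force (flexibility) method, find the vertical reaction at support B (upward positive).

R_B = 545.3 kip

Insert a hinge at B; M_B is the redundant, and each span becomes simply supported.
Discontinuity in slope at B on the released structure — sum the simple-span end rotations:
  span AB: UDL 38.4: wL³/(24EI) = 2765/EI
  span AB: point load 40.8 at a = 3: Pab(L + a)/(6LEI) = 229.5/EI
  span BC: UDL 35: wL³/(24EI) = 1941/EI
  relative rotation θ_0 = (2994 + 1941)/EI = 4935/EI
A unit hogging moment at B produces rotation L₁/(3EI) + L₂/(3EI) = 7.667/EI.
Slope continuity at B: θ_0 = M_B·7.667/EI, so M_B = 4935/7.667 = 643.7 kip·ft (hogging).
Span AB, ΣM about A with M_B applied at B: R_B^{AB}·12 = 2887 + 643.7, so R_B^{AB} = 294.2 kip and R_A = 501.6 − 294.2 = 207.4 kip.
Span BC, ΣM about C: R_B^{BC}·11 = 2118 + 643.7, so R_B^{BC} = 251 kip and R_C = 385 − 251 = 134 kip.
R_B = 294.2 + 251 = 545.3 kip.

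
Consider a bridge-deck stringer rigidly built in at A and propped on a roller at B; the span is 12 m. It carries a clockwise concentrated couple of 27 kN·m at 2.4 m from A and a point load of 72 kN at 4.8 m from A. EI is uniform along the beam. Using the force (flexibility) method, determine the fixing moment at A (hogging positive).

M_A = 178.3 kN·m

Choose R_B as the redundant. The primary structure is the cantilever fixed at A.
Deflection at B on the released cantilever, summing each load's contribution:
  clockwise couple 27 at a = 2.4: M₀a(2L − a)/(2EI) = 699.8/EI
  point load 72 at a = 4.8: Pa²(3L − a)/(6EI) = 8626/EI
  δ_0 = 9326/EI
Tip deflection under a unit load at B: L³/(3EI) = 576/EI.
Compatibility at B: δ_0 − R_B·δ_{BB} = 0, so R_B = 9326/576 = 16.19 kN.
Moment equilibrium about A: M_A = Σ(load moments about A) − R_B·L = 372.6 − 16.19×12 = 178.3 kN·m.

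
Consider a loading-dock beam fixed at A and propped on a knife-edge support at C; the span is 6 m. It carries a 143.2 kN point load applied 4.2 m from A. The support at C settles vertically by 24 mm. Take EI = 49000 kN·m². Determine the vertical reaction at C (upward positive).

R_C = 64.36 kN

Choose R_C as the redundant. The primary structure is the cantilever fixed at A.
Deflection at C on the released cantilever, summing each load's contribution:
  point load 143.2 at a = 4.2: Pa²(3L − a)/(6EI) = 5810/EI
Tip deflection under a unit load at C: L³/(3EI) = 72/EI.
With EI = 49000 kN·m²: δ_0 = 0.11857 m and δ_{CC} = 0.001469 m/kN.
Compatibility — the beam at C must follow the support down by 0.024 m: δ_0 − R_C·δ_{CC} = 0.024, so R_C = (0.11857 − 0.024)/0.001469 = 64.36 kN.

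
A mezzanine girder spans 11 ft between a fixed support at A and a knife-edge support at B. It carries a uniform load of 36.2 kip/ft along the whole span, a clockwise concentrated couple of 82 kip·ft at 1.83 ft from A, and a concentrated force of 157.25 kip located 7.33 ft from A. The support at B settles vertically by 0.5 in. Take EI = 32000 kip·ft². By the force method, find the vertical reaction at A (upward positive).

Take the reaction at B as the redundant and release it; the primary structure is a cantilever fixed at A.
Primary-structure tip deflection at B by superposition:
  UDL 36.2: wL⁴/(8EI) = 66251/EI
  clockwise couple 82 at a = 1.83: M₀a(2L − a)/(2EI) = 1513/EI
  point load 157.25 at a = 7.33: Pa²(3L − a)/(6EI) = 36147/EI
  δ_0 = 103911/EI
Tip deflection under a unit load at B: L³/(3EI) = 443.7/EI.
With EI = 32000 kip·ft²: δ_0 = 3.2472 ft and δ_{BB} = 0.013865 ft/kip.
Compatibility — the beam at B must follow the support down by 0.04167 ft: δ_0 − R_B·δ_{BB} = 0.04167, so R_B = (3.2472 − 0.04167)/0.013865 = 231.2 kip.
Vertical equilibrium: R_A = ΣP − R_B = 555.5 − 231.2 = 324.2 kip.

R_A = 324.2 kip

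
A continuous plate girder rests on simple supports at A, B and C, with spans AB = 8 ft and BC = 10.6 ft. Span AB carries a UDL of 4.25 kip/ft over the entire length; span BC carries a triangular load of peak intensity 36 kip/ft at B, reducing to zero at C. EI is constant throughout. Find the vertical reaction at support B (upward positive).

Insert a hinge at B; M_B is the redundant, and each span becomes simply supported.
Discontinuity in slope at B on the released structure — sum the simple-span end rotations:
  span AB: UDL 4.25: wL³/(24EI) = 90.67/EI
  span BC: triangular load, peak 36: w₀L³/(45EI) = 952.8/EI
  relative rotation θ_0 = (90.67 + 952.8)/EI = 1043/EI
A unit hogging moment at B produces rotation L₁/(3EI) + L₂/(3EI) = 6.2/EI.
Compatibility: M_B·(L₁+L₂)/(3EI) = θ_0, giving M_B = 168.3 kip·ft (hogging).
Span AB, ΣM about A with M_B applied at B: R_B^{AB}·8 = 136 + 168.3, so R_B^{AB} = 38.04 kip and R_A = 34 − 38.04 = -4.038 kip.
Span BC, ΣM about C: R_B^{BC}·10.6 = 1348 + 168.3, so R_B^{BC} = 143.1 kip and R_C = 190.8 − 143.1 = 47.72 kip.
R_B = 38.04 + 143.1 = 181.1 kip.

R_B = 181.1 kip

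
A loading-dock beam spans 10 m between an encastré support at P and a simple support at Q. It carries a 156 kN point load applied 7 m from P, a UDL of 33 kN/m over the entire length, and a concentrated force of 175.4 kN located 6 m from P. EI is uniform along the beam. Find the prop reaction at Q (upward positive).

R_Q = 287.4 kN

Release the roller at Q. Primary structure: cantilever fixed at P.
Free-end deflection of the primary structure under the applied loading (downward +):
  point load 156 at a = 7: Pa²(3L − a)/(6EI) = 29302/EI
  UDL 33: wL⁴/(8EI) = 41250/EI
  point load 175.4 at a = 6: Pa²(3L − a)/(6EI) = 25258/EI
  δ_0 = 95810/EI
Flexibility coefficient — unit upward force at Q: δ_{QQ} = L³/(3EI) = 333.3/EI.
The prop prevents deflection at Q: R_Q = δ_0/δ_{QQ} = 95810/333.3 = 287.4 kN.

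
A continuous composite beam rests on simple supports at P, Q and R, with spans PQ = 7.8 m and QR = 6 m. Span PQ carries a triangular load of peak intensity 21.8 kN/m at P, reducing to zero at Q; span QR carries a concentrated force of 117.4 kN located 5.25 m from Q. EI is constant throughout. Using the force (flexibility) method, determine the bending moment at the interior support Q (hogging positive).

Insert a hinge at Q; M_Q is the redundant, and each span becomes simply supported.
Rotations at Q on the released spans (each span's end-slope, ×1/EI):
  span PQ: triangular load, peak 21.8: 7w₀L³/(360EI) = 201.2/EI
  span QR: point load 117.4 at a = 5.25: Pab(L + b)/(6LEI) = 86.67/EI
  relative rotation θ_0 = (201.2 + 86.67)/EI = 287.8/EI
A unit hogging moment at Q produces rotation L₁/(3EI) + L₂/(3EI) = 4.6/EI.
Slope continuity at Q: θ_0 = M_Q·4.6/EI, so M_Q = 287.8/4.6 = 62.57 kN·m (hogging).

M_Q = 62.57 kN·m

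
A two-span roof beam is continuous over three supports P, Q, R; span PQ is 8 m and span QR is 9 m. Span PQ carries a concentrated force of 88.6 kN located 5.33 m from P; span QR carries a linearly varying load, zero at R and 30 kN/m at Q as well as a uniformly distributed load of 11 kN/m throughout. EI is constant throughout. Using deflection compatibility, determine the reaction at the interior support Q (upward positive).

Insert a hinge at Q; M_Q is the redundant, and each span becomes simply supported.
Discontinuity in slope at Q on the released structure — sum the simple-span end rotations:
  span PQ: point load 88.6 at a = 5.33: Pab(L + a)/(6LEI) = 350.2/EI
  span QR: triangular load, peak 30: w₀L³/(45EI) = 486/EI
  span QR: UDL 11: wL³/(24EI) = 334.1/EI
  relative rotation θ_0 = (350.2 + 820.1)/EI = 1170/EI
A unit hogging moment at Q produces rotation L₁/(3EI) + L₂/(3EI) = 5.667/EI.
Slope continuity at Q: θ_0 = M_Q·5.667/EI, so M_Q = 1170/5.667 = 206.5 kN·m (hogging).
Span PQ, ΣM about P with M_Q applied at Q: R_Q^{PQ}·8 = 472.2 + 206.5, so R_Q^{PQ} = 84.84 kN and R_P = 88.6 − 84.84 = 3.755 kN.
Span QR, ΣM about R: R_Q^{QR}·9 = 1256 + 206.5, so R_Q^{QR} = 162.4 kN and R_R = 234 − 162.4 = 71.55 kN.
R_Q = 84.84 + 162.4 = 247.3 kN.

R_Q = 247.3 kN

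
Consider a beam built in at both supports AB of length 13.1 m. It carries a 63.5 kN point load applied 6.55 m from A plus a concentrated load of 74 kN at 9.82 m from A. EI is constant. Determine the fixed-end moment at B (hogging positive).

Take the two fixed-end moments M_A, M_B as redundants; the released structure is the simple span AB.
End rotations of the released simple span under the applied load (×1/EI):
  at A: point load 63.5 at a = 6.55: Pab(L + b)/(6LEI) = 681.1/EI
  at B: point load 63.5 at a = 6.55: Pab(L + a)/(6LEI) = 681.1/EI
  at A: point load 74 at a = 9.82: Pab(L + b)/(6LEI) = 496.7/EI
  at B: point load 74 at a = 9.82: Pab(L + a)/(6LEI) = 695/EI
  θ_A0 = 1178/EI,  θ_B0 = 1376/EI
Flexibility coefficients: a unit moment at one end gives L/(3EI) there and L/(6EI) at the far end, so f₁₁ = f₂₂ = 4.367/EI and f₁₂ = f₂₁ = 2.183/EI.
Compatibility — zero rotation at each built-in end:
  4.367 M_A + 2.183 M_B = 1178
  2.183 M_A + 4.367 M_B = 1376
Solving the pair gives M_A = 149.5 kN·m and M_B = 240.4 kN·m (hogging).

M_B = 240.4 kN·m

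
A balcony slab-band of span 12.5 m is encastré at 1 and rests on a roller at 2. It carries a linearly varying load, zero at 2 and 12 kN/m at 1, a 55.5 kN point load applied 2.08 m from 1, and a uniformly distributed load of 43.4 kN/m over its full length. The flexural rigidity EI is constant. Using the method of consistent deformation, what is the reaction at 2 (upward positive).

R_2 = 220.6 kN

Take the reaction at 2 as the redundant and release it; the primary structure is a cantilever fixed at 1.
Deflection at 2 on the released cantilever, summing each load's contribution:
  triangular load, peak 12 at the fixed end: w₀L⁴/(30EI) = 9766/EI
  point load 55.5 at a = 2.08: Pa²(3L − a)/(6EI) = 1417/EI
  UDL 43.4: wL⁴/(8EI) = 132446/EI
  δ_0 = 143629/EI
Flexibility coefficient — unit upward force at 2: δ_{22} = L³/(3EI) = 651/EI.
Compatibility at 2: δ_0 − R_2·δ_{22} = 0, so R_2 = 143629/651 = 220.6 kN.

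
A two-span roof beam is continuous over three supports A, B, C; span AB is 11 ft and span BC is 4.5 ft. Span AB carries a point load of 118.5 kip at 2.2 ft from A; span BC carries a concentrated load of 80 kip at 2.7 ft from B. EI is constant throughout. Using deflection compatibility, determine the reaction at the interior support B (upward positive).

R_B = 89.01 kip

Insert a hinge at B; M_B is the redundant, and each span becomes simply supported.
Discontinuity in slope at B on the released structure — sum the simple-span end rotations:
  span AB: point load 118.5 at a = 2.2: Pab(L + a)/(6LEI) = 458.8/EI
  span BC: point load 80 at a = 2.7: Pab(L + b)/(6LEI) = 90.72/EI
  relative rotation θ_0 = (458.8 + 90.72)/EI = 549.6/EI
A unit hogging moment at B produces rotation L₁/(3EI) + L₂/(3EI) = 5.167/EI.
Slope continuity at B: θ_0 = M_B·5.167/EI, so M_B = 549.6/5.167 = 106.4 kip·ft (hogging).
Span AB, ΣM about A with M_B applied at B: R_B^{AB}·11 = 260.7 + 106.4, so R_B^{AB} = 33.37 kip and R_A = 118.5 − 33.37 = 85.13 kip.
Span BC, ΣM about C: R_B^{BC}·4.5 = 144 + 106.4, so R_B^{BC} = 55.64 kip and R_C = 80 − 55.64 = 24.36 kip.
R_B = 33.37 + 55.64 = 89.01 kip.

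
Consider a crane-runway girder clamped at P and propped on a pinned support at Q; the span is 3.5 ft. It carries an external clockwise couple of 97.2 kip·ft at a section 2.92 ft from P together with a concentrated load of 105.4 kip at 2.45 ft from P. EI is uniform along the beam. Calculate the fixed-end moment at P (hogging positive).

Remove the prop at Q; the released (primary) structure is a cantilever built in at P.
Free-end deflection of the primary structure under the applied loading (downward +):
  clockwise couple 97.2 at a = 2.92: M₀a(2L − a)/(2EI) = 579/EI
  point load 105.4 at a = 2.45: Pa²(3L − a)/(6EI) = 848.8/EI
  δ_0 = 1428/EI
Flexibility coefficient — unit upward force at Q: δ_{QQ} = L³/(3EI) = 14.29/EI.
Compatibility at Q: δ_0 − R_Q·δ_{QQ} = 0, so R_Q = 1428/14.29 = 99.91 kip.
Moment equilibrium about P: M_P = Σ(load moments about P) − R_Q·L = 355.4 − 99.91×3.5 = 5.759 kip·ft.

M_P = 5.759 kip·ft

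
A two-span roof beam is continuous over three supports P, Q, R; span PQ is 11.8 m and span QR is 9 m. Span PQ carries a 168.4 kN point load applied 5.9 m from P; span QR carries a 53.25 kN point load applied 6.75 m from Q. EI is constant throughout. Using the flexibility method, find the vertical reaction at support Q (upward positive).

Release continuity at Q by inserting a hinge; the redundant is the internal moment M_Q. The primary structure is two simply-supported spans PQ and QR.
Rotations at Q on the released spans (each span's end-slope, ×1/EI):
  span PQ: point load 168.4 at a = 5.9: Pab(L + a)/(6LEI) = 1466/EI
  span QR: point load 53.25 at a = 6.75: Pab(L + b)/(6LEI) = 168.5/EI
  relative rotation θ_0 = (1466 + 168.5)/EI = 1634/EI
A unit hogging moment at Q produces rotation L₁/(3EI) + L₂/(3EI) = 6.933/EI.
Compatibility: M_Q·(L₁+L₂)/(3EI) = θ_0, giving M_Q = 235.7 kN·m (hogging).
Span PQ, ΣM about P with M_Q applied at Q: R_Q^{PQ}·11.8 = 993.6 + 235.7, so R_Q^{PQ} = 104.2 kN and R_P = 168.4 − 104.2 = 64.23 kN.
Span QR, ΣM about R: R_Q^{QR}·9 = 119.8 + 235.7, so R_Q^{QR} = 39.5 kN and R_R = 53.25 − 39.5 = 13.75 kN.
R_Q = 104.2 + 39.5 = 143.7 kN.

R_Q = 143.7 kN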